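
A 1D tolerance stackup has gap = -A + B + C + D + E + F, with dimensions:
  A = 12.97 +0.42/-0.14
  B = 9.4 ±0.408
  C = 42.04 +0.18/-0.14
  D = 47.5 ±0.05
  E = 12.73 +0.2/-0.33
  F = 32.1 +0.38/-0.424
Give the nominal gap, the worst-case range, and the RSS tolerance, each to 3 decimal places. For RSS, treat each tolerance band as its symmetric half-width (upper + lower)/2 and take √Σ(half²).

Stack each dimension's contribution:
  -A: nom -12.970 → Σnom=-12.970; wc +0.140/-0.420 → slack +0.140/-0.420; half-tol=0.280, Σhalf²=0.078400
  +B: nom +9.400 → Σnom=-3.570; wc +0.408/-0.408 → slack +0.548/-0.828; half-tol=0.408, Σhalf²=0.244864
  +C: nom +42.040 → Σnom=38.470; wc +0.180/-0.140 → slack +0.728/-0.968; half-tol=0.160, Σhalf²=0.270464
  +D: nom +47.500 → Σnom=85.970; wc +0.050/-0.050 → slack +0.778/-1.018; half-tol=0.050, Σhalf²=0.272964
  +E: nom +12.730 → Σnom=98.700; wc +0.200/-0.330 → slack +0.978/-1.348; half-tol=0.265, Σhalf²=0.343189
  +F: nom +32.100 → Σnom=130.800; wc +0.380/-0.424 → slack +1.358/-1.772; half-tol=0.402, Σhalf²=0.504793
Nominal = 130.800. Worst-case = [130.800 - 1.772, 130.800 + 1.358] = [129.028, 132.158]. RSS = √0.504793 = 0.710.

nominal=130.800 wc=[129.028,132.158] rss=0.710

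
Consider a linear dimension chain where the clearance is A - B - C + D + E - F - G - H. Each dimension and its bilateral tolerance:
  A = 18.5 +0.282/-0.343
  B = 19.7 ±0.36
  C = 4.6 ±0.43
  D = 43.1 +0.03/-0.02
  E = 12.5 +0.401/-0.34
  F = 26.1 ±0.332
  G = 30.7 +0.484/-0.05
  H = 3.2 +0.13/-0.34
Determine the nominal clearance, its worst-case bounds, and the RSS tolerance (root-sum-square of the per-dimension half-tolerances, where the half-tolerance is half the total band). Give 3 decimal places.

nominal=-10.200 wc=[-12.639,-7.975] rss=0.887

Stack each dimension's contribution:
  +A: nom +18.500 → Σnom=18.500; wc +0.282/-0.343 → slack +0.282/-0.343; half-tol=0.312, Σhalf²=0.097656
  -B: nom -19.700 → Σnom=-1.200; wc +0.360/-0.360 → slack +0.642/-0.703; half-tol=0.360, Σhalf²=0.227256
  -C: nom -4.600 → Σnom=-5.800; wc +0.430/-0.430 → slack +1.072/-1.133; half-tol=0.430, Σhalf²=0.412156
  +D: nom +43.100 → Σnom=37.300; wc +0.030/-0.020 → slack +1.102/-1.153; half-tol=0.025, Σhalf²=0.412781
  +E: nom +12.500 → Σnom=49.800; wc +0.401/-0.340 → slack +1.503/-1.493; half-tol=0.371, Σhalf²=0.550052
  -F: nom -26.100 → Σnom=23.700; wc +0.332/-0.332 → slack +1.835/-1.825; half-tol=0.332, Σhalf²=0.660276
  -G: nom -30.700 → Σnom=-7.000; wc +0.050/-0.484 → slack +1.885/-2.309; half-tol=0.267, Σhalf²=0.731565
  -H: nom -3.200 → Σnom=-10.200; wc +0.340/-0.130 → slack +2.225/-2.439; half-tol=0.235, Σhalf²=0.786790
Nominal = -10.200. Worst-case = [-10.200 - 2.439, -10.200 + 2.225] = [-12.639, -7.975]. RSS = √0.786790 = 0.887.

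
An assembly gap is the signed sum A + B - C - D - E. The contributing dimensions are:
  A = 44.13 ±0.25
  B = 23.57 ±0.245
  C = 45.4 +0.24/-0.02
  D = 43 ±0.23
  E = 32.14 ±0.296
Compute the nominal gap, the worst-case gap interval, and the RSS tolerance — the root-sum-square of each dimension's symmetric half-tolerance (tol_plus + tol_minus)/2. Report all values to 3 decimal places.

Stack each dimension's contribution:
  +A: nom +44.130 → Σnom=44.130; wc +0.250/-0.250 → slack +0.250/-0.250; half-tol=0.250, Σhalf²=0.062500
  +B: nom +23.570 → Σnom=67.700; wc +0.245/-0.245 → slack +0.495/-0.495; half-tol=0.245, Σhalf²=0.122525
  -C: nom -45.400 → Σnom=22.300; wc +0.020/-0.240 → slack +0.515/-0.735; half-tol=0.130, Σhalf²=0.139425
  -D: nom -43.000 → Σnom=-20.700; wc +0.230/-0.230 → slack +0.745/-0.965; half-tol=0.230, Σhalf²=0.192325
  -E: nom -32.140 → Σnom=-52.840; wc +0.296/-0.296 → slack +1.041/-1.261; half-tol=0.296, Σhalf²=0.279941
Nominal = -52.840. Worst-case = [-52.840 - 1.261, -52.840 + 1.041] = [-54.101, -51.799]. RSS = √0.279941 = 0.529.

nominal=-52.840 wc=[-54.101,-51.799] rss=0.529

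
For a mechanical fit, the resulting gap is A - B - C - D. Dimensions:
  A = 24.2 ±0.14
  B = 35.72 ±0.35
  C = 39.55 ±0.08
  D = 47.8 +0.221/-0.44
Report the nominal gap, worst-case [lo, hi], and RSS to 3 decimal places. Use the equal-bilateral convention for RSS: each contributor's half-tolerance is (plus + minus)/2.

Stack each dimension's contribution:
  +A: nom +24.200 → Σnom=24.200; wc +0.140/-0.140 → slack +0.140/-0.140; half-tol=0.140, Σhalf²=0.019600
  -B: nom -35.720 → Σnom=-11.520; wc +0.350/-0.350 → slack +0.490/-0.490; half-tol=0.350, Σhalf²=0.142100
  -C: nom -39.550 → Σnom=-51.070; wc +0.080/-0.080 → slack +0.570/-0.570; half-tol=0.080, Σhalf²=0.148500
  -D: nom -47.800 → Σnom=-98.870; wc +0.440/-0.221 → slack +1.010/-0.791; half-tol=0.331, Σhalf²=0.257730
Nominal = -98.870. Worst-case = [-98.870 - 0.791, -98.870 + 1.010] = [-99.661, -97.860]. RSS = √0.257730 = 0.508.

nominal=-98.870 wc=[-99.661,-97.860] rss=0.508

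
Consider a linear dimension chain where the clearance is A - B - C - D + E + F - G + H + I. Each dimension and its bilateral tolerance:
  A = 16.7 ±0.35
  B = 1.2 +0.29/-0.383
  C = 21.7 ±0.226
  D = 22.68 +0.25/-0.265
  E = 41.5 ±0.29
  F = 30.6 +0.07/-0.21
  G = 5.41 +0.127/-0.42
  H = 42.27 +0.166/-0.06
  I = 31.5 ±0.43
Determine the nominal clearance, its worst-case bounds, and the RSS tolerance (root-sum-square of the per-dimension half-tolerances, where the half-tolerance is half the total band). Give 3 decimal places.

nominal=111.580 wc=[109.347,114.180] rss=0.854

Stack each dimension's contribution:
  +A: nom +16.700 → Σnom=16.700; wc +0.350/-0.350 → slack +0.350/-0.350; half-tol=0.350, Σhalf²=0.122500
  -B: nom -1.200 → Σnom=15.500; wc +0.383/-0.290 → slack +0.733/-0.640; half-tol=0.337, Σhalf²=0.235732
  -C: nom -21.700 → Σnom=-6.200; wc +0.226/-0.226 → slack +0.959/-0.866; half-tol=0.226, Σhalf²=0.286808
  -D: nom -22.680 → Σnom=-28.880; wc +0.265/-0.250 → slack +1.224/-1.116; half-tol=0.258, Σhalf²=0.353114
  +E: nom +41.500 → Σnom=12.620; wc +0.290/-0.290 → slack +1.514/-1.406; half-tol=0.290, Σhalf²=0.437215
  +F: nom +30.600 → Σnom=43.220; wc +0.070/-0.210 → slack +1.584/-1.616; half-tol=0.140, Σhalf²=0.456815
  -G: nom -5.410 → Σnom=37.810; wc +0.420/-0.127 → slack +2.004/-1.743; half-tol=0.273, Σhalf²=0.531617
  +H: nom +42.270 → Σnom=80.080; wc +0.166/-0.060 → slack +2.170/-1.803; half-tol=0.113, Σhalf²=0.544386
  +I: nom +31.500 → Σnom=111.580; wc +0.430/-0.430 → slack +2.600/-2.233; half-tol=0.430, Σhalf²=0.729286
Nominal = 111.580. Worst-case = [111.580 - 2.233, 111.580 + 2.600] = [109.347, 114.180]. RSS = √0.729286 = 0.854.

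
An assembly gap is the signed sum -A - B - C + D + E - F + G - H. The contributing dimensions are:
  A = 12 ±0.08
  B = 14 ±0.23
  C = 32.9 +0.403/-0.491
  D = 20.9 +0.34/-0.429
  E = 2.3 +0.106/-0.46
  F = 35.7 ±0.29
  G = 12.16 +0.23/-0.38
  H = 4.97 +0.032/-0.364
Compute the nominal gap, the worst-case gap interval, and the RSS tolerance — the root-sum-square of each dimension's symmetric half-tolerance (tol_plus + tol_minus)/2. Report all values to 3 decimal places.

Stack each dimension's contribution:
  -A: nom -12.000 → Σnom=-12.000; wc +0.080/-0.080 → slack +0.080/-0.080; half-tol=0.080, Σhalf²=0.006400
  -B: nom -14.000 → Σnom=-26.000; wc +0.230/-0.230 → slack +0.310/-0.310; half-tol=0.230, Σhalf²=0.059300
  -C: nom -32.900 → Σnom=-58.900; wc +0.491/-0.403 → slack +0.801/-0.713; half-tol=0.447, Σhalf²=0.259109
  +D: nom +20.900 → Σnom=-38.000; wc +0.340/-0.429 → slack +1.141/-1.142; half-tol=0.385, Σhalf²=0.406949
  +E: nom +2.300 → Σnom=-35.700; wc +0.106/-0.460 → slack +1.247/-1.602; half-tol=0.283, Σhalf²=0.487038
  -F: nom -35.700 → Σnom=-71.400; wc +0.290/-0.290 → slack +1.537/-1.892; half-tol=0.290, Σhalf²=0.571138
  +G: nom +12.160 → Σnom=-59.240; wc +0.230/-0.380 → slack +1.767/-2.272; half-tol=0.305, Σhalf²=0.664163
  -H: nom -4.970 → Σnom=-64.210; wc +0.364/-0.032 → slack +2.131/-2.304; half-tol=0.198, Σhalf²=0.703367
Nominal = -64.210. Worst-case = [-64.210 - 2.304, -64.210 + 2.131] = [-66.514, -62.079]. RSS = √0.703367 = 0.839.

nominal=-64.210 wc=[-66.514,-62.079] rss=0.839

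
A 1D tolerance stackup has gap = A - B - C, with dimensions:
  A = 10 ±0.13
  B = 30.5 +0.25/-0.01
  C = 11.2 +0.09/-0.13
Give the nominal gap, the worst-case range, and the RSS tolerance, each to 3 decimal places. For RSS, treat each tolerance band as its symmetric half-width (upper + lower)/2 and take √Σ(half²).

Stack each dimension's contribution:
  +A: nom +10.000 → Σnom=10.000; wc +0.130/-0.130 → slack +0.130/-0.130; half-tol=0.130, Σhalf²=0.016900
  -B: nom -30.500 → Σnom=-20.500; wc +0.010/-0.250 → slack +0.140/-0.380; half-tol=0.130, Σhalf²=0.033800
  -C: nom -11.200 → Σnom=-31.700; wc +0.130/-0.090 → slack +0.270/-0.470; half-tol=0.110, Σhalf²=0.045900
Nominal = -31.700. Worst-case = [-31.700 - 0.470, -31.700 + 0.270] = [-32.170, -31.430]. RSS = √0.045900 = 0.214.

nominal=-31.700 wc=[-32.170,-31.430] rss=0.214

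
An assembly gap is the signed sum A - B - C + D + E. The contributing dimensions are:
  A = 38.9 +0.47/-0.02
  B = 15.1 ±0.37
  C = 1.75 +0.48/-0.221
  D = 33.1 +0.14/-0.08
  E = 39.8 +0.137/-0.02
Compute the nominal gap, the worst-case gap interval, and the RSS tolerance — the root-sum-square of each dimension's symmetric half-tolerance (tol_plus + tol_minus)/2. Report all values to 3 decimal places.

nominal=94.950 wc=[93.980,96.288] rss=0.581

Stack each dimension's contribution:
  +A: nom +38.900 → Σnom=38.900; wc +0.470/-0.020 → slack +0.470/-0.020; half-tol=0.245, Σhalf²=0.060025
  -B: nom -15.100 → Σnom=23.800; wc +0.370/-0.370 → slack +0.840/-0.390; half-tol=0.370, Σhalf²=0.196925
  -C: nom -1.750 → Σnom=22.050; wc +0.221/-0.480 → slack +1.061/-0.870; half-tol=0.350, Σhalf²=0.319775
  +D: nom +33.100 → Σnom=55.150; wc +0.140/-0.080 → slack +1.201/-0.950; half-tol=0.110, Σhalf²=0.331875
  +E: nom +39.800 → Σnom=94.950; wc +0.137/-0.020 → slack +1.338/-0.970; half-tol=0.079, Σhalf²=0.338037
Nominal = 94.950. Worst-case = [94.950 - 0.970, 94.950 + 1.338] = [93.980, 96.288]. RSS = √0.338037 = 0.581.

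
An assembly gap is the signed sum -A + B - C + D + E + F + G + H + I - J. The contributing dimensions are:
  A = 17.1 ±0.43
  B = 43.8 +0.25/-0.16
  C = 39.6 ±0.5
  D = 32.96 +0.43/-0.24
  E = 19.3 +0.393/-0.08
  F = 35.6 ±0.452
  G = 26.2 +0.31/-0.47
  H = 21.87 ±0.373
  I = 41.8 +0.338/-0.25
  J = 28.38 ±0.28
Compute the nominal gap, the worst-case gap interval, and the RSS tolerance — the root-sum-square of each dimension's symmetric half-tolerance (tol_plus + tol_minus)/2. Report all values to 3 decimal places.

nominal=136.450 wc=[133.215,140.206] rss=1.143

Stack each dimension's contribution:
  -A: nom -17.100 → Σnom=-17.100; wc +0.430/-0.430 → slack +0.430/-0.430; half-tol=0.430, Σhalf²=0.184900
  +B: nom +43.800 → Σnom=26.700; wc +0.250/-0.160 → slack +0.680/-0.590; half-tol=0.205, Σhalf²=0.226925
  -C: nom -39.600 → Σnom=-12.900; wc +0.500/-0.500 → slack +1.180/-1.090; half-tol=0.500, Σhalf²=0.476925
  +D: nom +32.960 → Σnom=20.060; wc +0.430/-0.240 → slack +1.610/-1.330; half-tol=0.335, Σhalf²=0.589150
  +E: nom +19.300 → Σnom=39.360; wc +0.393/-0.080 → slack +2.003/-1.410; half-tol=0.237, Σhalf²=0.645082
  +F: nom +35.600 → Σnom=74.960; wc +0.452/-0.452 → slack +2.455/-1.862; half-tol=0.452, Σhalf²=0.849386
  +G: nom +26.200 → Σnom=101.160; wc +0.310/-0.470 → slack +2.765/-2.332; half-tol=0.390, Σhalf²=1.001486
  +H: nom +21.870 → Σnom=123.030; wc +0.373/-0.373 → slack +3.138/-2.705; half-tol=0.373, Σhalf²=1.140615
  +I: nom +41.800 → Σnom=164.830; wc +0.338/-0.250 → slack +3.476/-2.955; half-tol=0.294, Σhalf²=1.227051
  -J: nom -28.380 → Σnom=136.450; wc +0.280/-0.280 → slack +3.756/-3.235; half-tol=0.280, Σhalf²=1.305451
Nominal = 136.450. Worst-case = [136.450 - 3.235, 136.450 + 3.756] = [133.215, 140.206]. RSS = √1.305451 = 1.143.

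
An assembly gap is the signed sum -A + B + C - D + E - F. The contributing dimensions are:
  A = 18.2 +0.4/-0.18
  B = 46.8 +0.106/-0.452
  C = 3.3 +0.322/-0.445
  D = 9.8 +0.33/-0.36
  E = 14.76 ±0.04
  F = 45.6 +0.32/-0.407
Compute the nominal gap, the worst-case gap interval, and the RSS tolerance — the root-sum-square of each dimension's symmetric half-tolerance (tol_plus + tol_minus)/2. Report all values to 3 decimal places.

nominal=-8.740 wc=[-10.727,-7.325] rss=0.750

Stack each dimension's contribution:
  -A: nom -18.200 → Σnom=-18.200; wc +0.180/-0.400 → slack +0.180/-0.400; half-tol=0.290, Σhalf²=0.084100
  +B: nom +46.800 → Σnom=28.600; wc +0.106/-0.452 → slack +0.286/-0.852; half-tol=0.279, Σhalf²=0.161941
  +C: nom +3.300 → Σnom=31.900; wc +0.322/-0.445 → slack +0.608/-1.297; half-tol=0.384, Σhalf²=0.309013
  -D: nom -9.800 → Σnom=22.100; wc +0.360/-0.330 → slack +0.968/-1.627; half-tol=0.345, Σhalf²=0.428038
  +E: nom +14.760 → Σnom=36.860; wc +0.040/-0.040 → slack +1.008/-1.667; half-tol=0.040, Σhalf²=0.429638
  -F: nom -45.600 → Σnom=-8.740; wc +0.407/-0.320 → slack +1.415/-1.987; half-tol=0.363, Σhalf²=0.561771
Nominal = -8.740. Worst-case = [-8.740 - 1.987, -8.740 + 1.415] = [-10.727, -7.325]. RSS = √0.561771 = 0.750.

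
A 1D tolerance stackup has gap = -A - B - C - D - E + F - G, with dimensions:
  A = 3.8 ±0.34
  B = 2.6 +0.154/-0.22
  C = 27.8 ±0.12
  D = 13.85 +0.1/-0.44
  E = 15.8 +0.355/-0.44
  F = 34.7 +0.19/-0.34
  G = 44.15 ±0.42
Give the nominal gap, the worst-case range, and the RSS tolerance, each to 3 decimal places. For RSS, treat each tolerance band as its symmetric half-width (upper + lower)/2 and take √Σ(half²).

Stack each dimension's contribution:
  -A: nom -3.800 → Σnom=-3.800; wc +0.340/-0.340 → slack +0.340/-0.340; half-tol=0.340, Σhalf²=0.115600
  -B: nom -2.600 → Σnom=-6.400; wc +0.220/-0.154 → slack +0.560/-0.494; half-tol=0.187, Σhalf²=0.150569
  -C: nom -27.800 → Σnom=-34.200; wc +0.120/-0.120 → slack +0.680/-0.614; half-tol=0.120, Σhalf²=0.164969
  -D: nom -13.850 → Σnom=-48.050; wc +0.440/-0.100 → slack +1.120/-0.714; half-tol=0.270, Σhalf²=0.237869
  -E: nom -15.800 → Σnom=-63.850; wc +0.440/-0.355 → slack +1.560/-1.069; half-tol=0.397, Σhalf²=0.395875
  +F: nom +34.700 → Σnom=-29.150; wc +0.190/-0.340 → slack +1.750/-1.409; half-tol=0.265, Σhalf²=0.466100
  -G: nom -44.150 → Σnom=-73.300; wc +0.420/-0.420 → slack +2.170/-1.829; half-tol=0.420, Σhalf²=0.642500
Nominal = -73.300. Worst-case = [-73.300 - 1.829, -73.300 + 2.170] = [-75.129, -71.130]. RSS = √0.642500 = 0.802.

nominal=-73.300 wc=[-75.129,-71.130] rss=0.802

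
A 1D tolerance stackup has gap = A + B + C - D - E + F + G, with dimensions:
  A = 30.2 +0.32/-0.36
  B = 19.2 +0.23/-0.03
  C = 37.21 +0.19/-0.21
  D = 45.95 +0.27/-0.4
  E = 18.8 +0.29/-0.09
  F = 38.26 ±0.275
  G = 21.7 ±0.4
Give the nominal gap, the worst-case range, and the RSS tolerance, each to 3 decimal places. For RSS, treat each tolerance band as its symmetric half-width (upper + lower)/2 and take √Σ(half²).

nominal=81.820 wc=[79.985,83.725] rss=0.746

Stack each dimension's contribution:
  +A: nom +30.200 → Σnom=30.200; wc +0.320/-0.360 → slack +0.320/-0.360; half-tol=0.340, Σhalf²=0.115600
  +B: nom +19.200 → Σnom=49.400; wc +0.230/-0.030 → slack +0.550/-0.390; half-tol=0.130, Σhalf²=0.132500
  +C: nom +37.210 → Σnom=86.610; wc +0.190/-0.210 → slack +0.740/-0.600; half-tol=0.200, Σhalf²=0.172500
  -D: nom -45.950 → Σnom=40.660; wc +0.400/-0.270 → slack +1.140/-0.870; half-tol=0.335, Σhalf²=0.284725
  -E: nom -18.800 → Σnom=21.860; wc +0.090/-0.290 → slack +1.230/-1.160; half-tol=0.190, Σhalf²=0.320825
  +F: nom +38.260 → Σnom=60.120; wc +0.275/-0.275 → slack +1.505/-1.435; half-tol=0.275, Σhalf²=0.396450
  +G: nom +21.700 → Σnom=81.820; wc +0.400/-0.400 → slack +1.905/-1.835; half-tol=0.400, Σhalf²=0.556450
Nominal = 81.820. Worst-case = [81.820 - 1.835, 81.820 + 1.905] = [79.985, 83.725]. RSS = √0.556450 = 0.746.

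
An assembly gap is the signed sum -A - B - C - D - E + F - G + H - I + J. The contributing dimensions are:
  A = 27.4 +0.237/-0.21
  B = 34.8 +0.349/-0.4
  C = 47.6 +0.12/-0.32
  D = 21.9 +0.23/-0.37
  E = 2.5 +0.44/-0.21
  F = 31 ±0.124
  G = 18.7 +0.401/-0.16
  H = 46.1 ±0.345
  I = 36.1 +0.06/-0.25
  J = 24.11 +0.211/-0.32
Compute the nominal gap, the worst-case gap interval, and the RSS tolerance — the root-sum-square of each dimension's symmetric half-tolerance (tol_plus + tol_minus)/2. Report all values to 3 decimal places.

Stack each dimension's contribution:
  -A: nom -27.400 → Σnom=-27.400; wc +0.210/-0.237 → slack +0.210/-0.237; half-tol=0.223, Σhalf²=0.049952
  -B: nom -34.800 → Σnom=-62.200; wc +0.400/-0.349 → slack +0.610/-0.586; half-tol=0.374, Σhalf²=0.190202
  -C: nom -47.600 → Σnom=-109.800; wc +0.320/-0.120 → slack +0.930/-0.706; half-tol=0.220, Σhalf²=0.238602
  -D: nom -21.900 → Σnom=-131.700; wc +0.370/-0.230 → slack +1.300/-0.936; half-tol=0.300, Σhalf²=0.328603
  -E: nom -2.500 → Σnom=-134.200; wc +0.210/-0.440 → slack +1.510/-1.376; half-tol=0.325, Σhalf²=0.434228
  +F: nom +31.000 → Σnom=-103.200; wc +0.124/-0.124 → slack +1.634/-1.500; half-tol=0.124, Σhalf²=0.449604
  -G: nom -18.700 → Σnom=-121.900; wc +0.160/-0.401 → slack +1.794/-1.901; half-tol=0.281, Σhalf²=0.528284
  +H: nom +46.100 → Σnom=-75.800; wc +0.345/-0.345 → slack +2.139/-2.246; half-tol=0.345, Σhalf²=0.647309
  -I: nom -36.100 → Σnom=-111.900; wc +0.250/-0.060 → slack +2.389/-2.306; half-tol=0.155, Σhalf²=0.671334
  +J: nom +24.110 → Σnom=-87.790; wc +0.211/-0.320 → slack +2.600/-2.626; half-tol=0.266, Σhalf²=0.741824
Nominal = -87.790. Worst-case = [-87.790 - 2.626, -87.790 + 2.600] = [-90.416, -85.190]. RSS = √0.741824 = 0.861.

nominal=-87.790 wc=[-90.416,-85.190] rss=0.861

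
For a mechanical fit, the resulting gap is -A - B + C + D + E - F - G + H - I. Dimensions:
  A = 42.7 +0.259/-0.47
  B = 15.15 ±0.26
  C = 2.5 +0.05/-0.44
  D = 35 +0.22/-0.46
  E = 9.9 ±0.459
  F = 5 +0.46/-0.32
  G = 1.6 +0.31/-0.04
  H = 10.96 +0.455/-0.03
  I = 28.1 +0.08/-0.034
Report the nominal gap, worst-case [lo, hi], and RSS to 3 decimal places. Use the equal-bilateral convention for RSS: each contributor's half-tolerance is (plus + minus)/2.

nominal=-34.190 wc=[-36.948,-31.882] rss=0.912

Stack each dimension's contribution:
  -A: nom -42.700 → Σnom=-42.700; wc +0.470/-0.259 → slack +0.470/-0.259; half-tol=0.364, Σhalf²=0.132860
  -B: nom -15.150 → Σnom=-57.850; wc +0.260/-0.260 → slack +0.730/-0.519; half-tol=0.260, Σhalf²=0.200460
  +C: nom +2.500 → Σnom=-55.350; wc +0.050/-0.440 → slack +0.780/-0.959; half-tol=0.245, Σhalf²=0.260485
  +D: nom +35.000 → Σnom=-20.350; wc +0.220/-0.460 → slack +1.000/-1.419; half-tol=0.340, Σhalf²=0.376085
  +E: nom +9.900 → Σnom=-10.450; wc +0.459/-0.459 → slack +1.459/-1.878; half-tol=0.459, Σhalf²=0.586766
  -F: nom -5.000 → Σnom=-15.450; wc +0.320/-0.460 → slack +1.779/-2.338; half-tol=0.390, Σhalf²=0.738866
  -G: nom -1.600 → Σnom=-17.050; wc +0.040/-0.310 → slack +1.819/-2.648; half-tol=0.175, Σhalf²=0.769491
  +H: nom +10.960 → Σnom=-6.090; wc +0.455/-0.030 → slack +2.274/-2.678; half-tol=0.242, Σhalf²=0.828298
  -I: nom -28.100 → Σnom=-34.190; wc +0.034/-0.080 → slack +2.308/-2.758; half-tol=0.057, Σhalf²=0.831546
Nominal = -34.190. Worst-case = [-34.190 - 2.758, -34.190 + 2.308] = [-36.948, -31.882]. RSS = √0.831546 = 0.912.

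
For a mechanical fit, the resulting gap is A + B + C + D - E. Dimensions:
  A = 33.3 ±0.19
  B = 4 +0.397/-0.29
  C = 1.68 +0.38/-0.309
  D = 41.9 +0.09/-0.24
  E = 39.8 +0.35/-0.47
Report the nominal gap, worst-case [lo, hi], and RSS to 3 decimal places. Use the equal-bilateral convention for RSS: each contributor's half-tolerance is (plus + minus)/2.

Stack each dimension's contribution:
  +A: nom +33.300 → Σnom=33.300; wc +0.190/-0.190 → slack +0.190/-0.190; half-tol=0.190, Σhalf²=0.036100
  +B: nom +4.000 → Σnom=37.300; wc +0.397/-0.290 → slack +0.587/-0.480; half-tol=0.344, Σhalf²=0.154092
  +C: nom +1.680 → Σnom=38.980; wc +0.380/-0.309 → slack +0.967/-0.789; half-tol=0.345, Σhalf²=0.272773
  +D: nom +41.900 → Σnom=80.880; wc +0.090/-0.240 → slack +1.057/-1.029; half-tol=0.165, Σhalf²=0.299998
  -E: nom -39.800 → Σnom=41.080; wc +0.470/-0.350 → slack +1.527/-1.379; half-tol=0.410, Σhalf²=0.468097
Nominal = 41.080. Worst-case = [41.080 - 1.379, 41.080 + 1.527] = [39.701, 42.607]. RSS = √0.468097 = 0.684.

nominal=41.080 wc=[39.701,42.607] rss=0.684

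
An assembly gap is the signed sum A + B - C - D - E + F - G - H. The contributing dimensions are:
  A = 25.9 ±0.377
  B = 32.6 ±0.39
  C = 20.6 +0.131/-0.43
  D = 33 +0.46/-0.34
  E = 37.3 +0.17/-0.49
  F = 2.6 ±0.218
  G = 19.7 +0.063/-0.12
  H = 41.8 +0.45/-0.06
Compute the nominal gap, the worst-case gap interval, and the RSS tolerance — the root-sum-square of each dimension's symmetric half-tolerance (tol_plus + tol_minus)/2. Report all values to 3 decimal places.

nominal=-91.300 wc=[-93.559,-88.875] rss=0.873

Stack each dimension's contribution:
  +A: nom +25.900 → Σnom=25.900; wc +0.377/-0.377 → slack +0.377/-0.377; half-tol=0.377, Σhalf²=0.142129
  +B: nom +32.600 → Σnom=58.500; wc +0.390/-0.390 → slack +0.767/-0.767; half-tol=0.390, Σhalf²=0.294229
  -C: nom -20.600 → Σnom=37.900; wc +0.430/-0.131 → slack +1.197/-0.898; half-tol=0.280, Σhalf²=0.372909
  -D: nom -33.000 → Σnom=4.900; wc +0.340/-0.460 → slack +1.537/-1.358; half-tol=0.400, Σhalf²=0.532909
  -E: nom -37.300 → Σnom=-32.400; wc +0.490/-0.170 → slack +2.027/-1.528; half-tol=0.330, Σhalf²=0.641809
  +F: nom +2.600 → Σnom=-29.800; wc +0.218/-0.218 → slack +2.245/-1.746; half-tol=0.218, Σhalf²=0.689333
  -G: nom -19.700 → Σnom=-49.500; wc +0.120/-0.063 → slack +2.365/-1.809; half-tol=0.091, Σhalf²=0.697705
  -H: nom -41.800 → Σnom=-91.300; wc +0.060/-0.450 → slack +2.425/-2.259; half-tol=0.255, Σhalf²=0.762730
Nominal = -91.300. Worst-case = [-91.300 - 2.259, -91.300 + 2.425] = [-93.559, -88.875]. RSS = √0.762730 = 0.873.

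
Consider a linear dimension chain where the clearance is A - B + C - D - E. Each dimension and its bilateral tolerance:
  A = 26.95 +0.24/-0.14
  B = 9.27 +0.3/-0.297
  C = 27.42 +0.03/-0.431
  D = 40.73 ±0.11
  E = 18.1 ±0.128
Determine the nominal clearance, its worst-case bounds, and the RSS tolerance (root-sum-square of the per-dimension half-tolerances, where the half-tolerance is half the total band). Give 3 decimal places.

Stack each dimension's contribution:
  +A: nom +26.950 → Σnom=26.950; wc +0.240/-0.140 → slack +0.240/-0.140; half-tol=0.190, Σhalf²=0.036100
  -B: nom -9.270 → Σnom=17.680; wc +0.297/-0.300 → slack +0.537/-0.440; half-tol=0.298, Σhalf²=0.125202
  +C: nom +27.420 → Σnom=45.100; wc +0.030/-0.431 → slack +0.567/-0.871; half-tol=0.230, Σhalf²=0.178332
  -D: nom -40.730 → Σnom=4.370; wc +0.110/-0.110 → slack +0.677/-0.981; half-tol=0.110, Σhalf²=0.190432
  -E: nom -18.100 → Σnom=-13.730; wc +0.128/-0.128 → slack +0.805/-1.109; half-tol=0.128, Σhalf²=0.206816
Nominal = -13.730. Worst-case = [-13.730 - 1.109, -13.730 + 0.805] = [-14.839, -12.925]. RSS = √0.206816 = 0.455.

nominal=-13.730 wc=[-14.839,-12.925] rss=0.455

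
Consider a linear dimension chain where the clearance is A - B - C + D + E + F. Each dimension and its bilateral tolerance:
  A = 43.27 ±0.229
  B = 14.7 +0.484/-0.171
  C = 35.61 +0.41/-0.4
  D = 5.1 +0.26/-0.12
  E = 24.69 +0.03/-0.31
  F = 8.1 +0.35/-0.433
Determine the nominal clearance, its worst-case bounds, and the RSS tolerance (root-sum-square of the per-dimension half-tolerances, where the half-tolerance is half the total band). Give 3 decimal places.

nominal=30.850 wc=[28.864,32.290] rss=0.736

Stack each dimension's contribution:
  +A: nom +43.270 → Σnom=43.270; wc +0.229/-0.229 → slack +0.229/-0.229; half-tol=0.229, Σhalf²=0.052441
  -B: nom -14.700 → Σnom=28.570; wc +0.171/-0.484 → slack +0.400/-0.713; half-tol=0.328, Σhalf²=0.159697
  -C: nom -35.610 → Σnom=-7.040; wc +0.400/-0.410 → slack +0.800/-1.123; half-tol=0.405, Σhalf²=0.323722
  +D: nom +5.100 → Σnom=-1.940; wc +0.260/-0.120 → slack +1.060/-1.243; half-tol=0.190, Σhalf²=0.359822
  +E: nom +24.690 → Σnom=22.750; wc +0.030/-0.310 → slack +1.090/-1.553; half-tol=0.170, Σhalf²=0.388722
  +F: nom +8.100 → Σnom=30.850; wc +0.350/-0.433 → slack +1.440/-1.986; half-tol=0.391, Σhalf²=0.541995
Nominal = 30.850. Worst-case = [30.850 - 1.986, 30.850 + 1.440] = [28.864, 32.290]. RSS = √0.541995 = 0.736.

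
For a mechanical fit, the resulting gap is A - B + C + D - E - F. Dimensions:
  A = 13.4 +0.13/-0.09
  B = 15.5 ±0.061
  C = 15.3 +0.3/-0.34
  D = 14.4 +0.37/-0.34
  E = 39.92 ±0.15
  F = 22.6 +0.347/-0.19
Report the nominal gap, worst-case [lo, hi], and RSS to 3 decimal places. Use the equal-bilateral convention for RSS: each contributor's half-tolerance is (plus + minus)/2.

Stack each dimension's contribution:
  +A: nom +13.400 → Σnom=13.400; wc +0.130/-0.090 → slack +0.130/-0.090; half-tol=0.110, Σhalf²=0.012100
  -B: nom -15.500 → Σnom=-2.100; wc +0.061/-0.061 → slack +0.191/-0.151; half-tol=0.061, Σhalf²=0.015821
  +C: nom +15.300 → Σnom=13.200; wc +0.300/-0.340 → slack +0.491/-0.491; half-tol=0.320, Σhalf²=0.118221
  +D: nom +14.400 → Σnom=27.600; wc +0.370/-0.340 → slack +0.861/-0.831; half-tol=0.355, Σhalf²=0.244246
  -E: nom -39.920 → Σnom=-12.320; wc +0.150/-0.150 → slack +1.011/-0.981; half-tol=0.150, Σhalf²=0.266746
  -F: nom -22.600 → Σnom=-34.920; wc +0.190/-0.347 → slack +1.201/-1.328; half-tol=0.268, Σhalf²=0.338838
Nominal = -34.920. Worst-case = [-34.920 - 1.328, -34.920 + 1.201] = [-36.248, -33.719]. RSS = √0.338838 = 0.582.

nominal=-34.920 wc=[-36.248,-33.719] rss=0.582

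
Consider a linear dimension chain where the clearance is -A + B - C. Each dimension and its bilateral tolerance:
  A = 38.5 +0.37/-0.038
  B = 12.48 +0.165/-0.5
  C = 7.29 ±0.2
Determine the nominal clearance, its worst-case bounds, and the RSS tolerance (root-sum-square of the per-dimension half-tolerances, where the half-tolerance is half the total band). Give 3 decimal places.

Stack each dimension's contribution:
  -A: nom -38.500 → Σnom=-38.500; wc +0.038/-0.370 → slack +0.038/-0.370; half-tol=0.204, Σhalf²=0.041616
  +B: nom +12.480 → Σnom=-26.020; wc +0.165/-0.500 → slack +0.203/-0.870; half-tol=0.333, Σhalf²=0.152172
  -C: nom -7.290 → Σnom=-33.310; wc +0.200/-0.200 → slack +0.403/-1.070; half-tol=0.200, Σhalf²=0.192172
Nominal = -33.310. Worst-case = [-33.310 - 1.070, -33.310 + 0.403] = [-34.380, -32.907]. RSS = √0.192172 = 0.438.

nominal=-33.310 wc=[-34.380,-32.907] rss=0.438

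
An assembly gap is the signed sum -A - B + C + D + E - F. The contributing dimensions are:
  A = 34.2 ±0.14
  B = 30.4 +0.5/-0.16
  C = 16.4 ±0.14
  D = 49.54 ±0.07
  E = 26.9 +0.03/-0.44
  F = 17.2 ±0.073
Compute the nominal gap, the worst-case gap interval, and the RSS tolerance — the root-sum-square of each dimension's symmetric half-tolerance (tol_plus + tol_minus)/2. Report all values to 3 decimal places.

nominal=11.040 wc=[9.677,11.653] rss=0.462

Stack each dimension's contribution:
  -A: nom -34.200 → Σnom=-34.200; wc +0.140/-0.140 → slack +0.140/-0.140; half-tol=0.140, Σhalf²=0.019600
  -B: nom -30.400 → Σnom=-64.600; wc +0.160/-0.500 → slack +0.300/-0.640; half-tol=0.330, Σhalf²=0.128500
  +C: nom +16.400 → Σnom=-48.200; wc +0.140/-0.140 → slack +0.440/-0.780; half-tol=0.140, Σhalf²=0.148100
  +D: nom +49.540 → Σnom=1.340; wc +0.070/-0.070 → slack +0.510/-0.850; half-tol=0.070, Σhalf²=0.153000
  +E: nom +26.900 → Σnom=28.240; wc +0.030/-0.440 → slack +0.540/-1.290; half-tol=0.235, Σhalf²=0.208225
  -F: nom -17.200 → Σnom=11.040; wc +0.073/-0.073 → slack +0.613/-1.363; half-tol=0.073, Σhalf²=0.213554
Nominal = 11.040. Worst-case = [11.040 - 1.363, 11.040 + 0.613] = [9.677, 11.653]. RSS = √0.213554 = 0.462.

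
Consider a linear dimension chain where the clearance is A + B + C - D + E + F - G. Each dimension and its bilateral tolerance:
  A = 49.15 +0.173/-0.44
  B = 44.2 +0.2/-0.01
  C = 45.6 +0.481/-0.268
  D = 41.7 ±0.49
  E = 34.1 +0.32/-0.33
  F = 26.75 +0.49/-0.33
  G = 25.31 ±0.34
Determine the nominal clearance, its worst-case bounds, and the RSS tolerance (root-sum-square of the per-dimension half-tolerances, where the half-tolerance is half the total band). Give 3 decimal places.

nominal=132.790 wc=[130.582,135.284] rss=0.935

Stack each dimension's contribution:
  +A: nom +49.150 → Σnom=49.150; wc +0.173/-0.440 → slack +0.173/-0.440; half-tol=0.306, Σhalf²=0.093942
  +B: nom +44.200 → Σnom=93.350; wc +0.200/-0.010 → slack +0.373/-0.450; half-tol=0.105, Σhalf²=0.104967
  +C: nom +45.600 → Σnom=138.950; wc +0.481/-0.268 → slack +0.854/-0.718; half-tol=0.374, Σhalf²=0.245217
  -D: nom -41.700 → Σnom=97.250; wc +0.490/-0.490 → slack +1.344/-1.208; half-tol=0.490, Σhalf²=0.485317
  +E: nom +34.100 → Σnom=131.350; wc +0.320/-0.330 → slack +1.664/-1.538; half-tol=0.325, Σhalf²=0.590942
  +F: nom +26.750 → Σnom=158.100; wc +0.490/-0.330 → slack +2.154/-1.868; half-tol=0.410, Σhalf²=0.759042
  -G: nom -25.310 → Σnom=132.790; wc +0.340/-0.340 → slack +2.494/-2.208; half-tol=0.340, Σhalf²=0.874642
Nominal = 132.790. Worst-case = [132.790 - 2.208, 132.790 + 2.494] = [130.582, 135.284]. RSS = √0.874642 = 0.935.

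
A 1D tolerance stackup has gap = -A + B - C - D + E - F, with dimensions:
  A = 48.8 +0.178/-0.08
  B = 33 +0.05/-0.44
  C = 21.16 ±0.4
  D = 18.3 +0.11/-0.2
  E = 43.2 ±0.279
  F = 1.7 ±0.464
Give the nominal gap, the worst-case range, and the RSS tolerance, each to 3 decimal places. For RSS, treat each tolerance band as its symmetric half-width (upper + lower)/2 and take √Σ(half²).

Stack each dimension's contribution:
  -A: nom -48.800 → Σnom=-48.800; wc +0.080/-0.178 → slack +0.080/-0.178; half-tol=0.129, Σhalf²=0.016641
  +B: nom +33.000 → Σnom=-15.800; wc +0.050/-0.440 → slack +0.130/-0.618; half-tol=0.245, Σhalf²=0.076666
  -C: nom -21.160 → Σnom=-36.960; wc +0.400/-0.400 → slack +0.530/-1.018; half-tol=0.400, Σhalf²=0.236666
  -D: nom -18.300 → Σnom=-55.260; wc +0.200/-0.110 → slack +0.730/-1.128; half-tol=0.155, Σhalf²=0.260691
  +E: nom +43.200 → Σnom=-12.060; wc +0.279/-0.279 → slack +1.009/-1.407; half-tol=0.279, Σhalf²=0.338532
  -F: nom -1.700 → Σnom=-13.760; wc +0.464/-0.464 → slack +1.473/-1.871; half-tol=0.464, Σhalf²=0.553828
Nominal = -13.760. Worst-case = [-13.760 - 1.871, -13.760 + 1.473] = [-15.631, -12.287]. RSS = √0.553828 = 0.744.

nominal=-13.760 wc=[-15.631,-12.287] rss=0.744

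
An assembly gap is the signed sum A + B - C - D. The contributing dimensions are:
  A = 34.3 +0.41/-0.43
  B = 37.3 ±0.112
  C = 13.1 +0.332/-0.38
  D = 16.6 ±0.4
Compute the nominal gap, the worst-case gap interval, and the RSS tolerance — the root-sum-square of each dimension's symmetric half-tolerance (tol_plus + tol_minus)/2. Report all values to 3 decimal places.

nominal=41.900 wc=[40.626,43.202] rss=0.690

Stack each dimension's contribution:
  +A: nom +34.300 → Σnom=34.300; wc +0.410/-0.430 → slack +0.410/-0.430; half-tol=0.420, Σhalf²=0.176400
  +B: nom +37.300 → Σnom=71.600; wc +0.112/-0.112 → slack +0.522/-0.542; half-tol=0.112, Σhalf²=0.188944
  -C: nom -13.100 → Σnom=58.500; wc +0.380/-0.332 → slack +0.902/-0.874; half-tol=0.356, Σhalf²=0.315680
  -D: nom -16.600 → Σnom=41.900; wc +0.400/-0.400 → slack +1.302/-1.274; half-tol=0.400, Σhalf²=0.475680
Nominal = 41.900. Worst-case = [41.900 - 1.274, 41.900 + 1.302] = [40.626, 43.202]. RSS = √0.475680 = 0.690.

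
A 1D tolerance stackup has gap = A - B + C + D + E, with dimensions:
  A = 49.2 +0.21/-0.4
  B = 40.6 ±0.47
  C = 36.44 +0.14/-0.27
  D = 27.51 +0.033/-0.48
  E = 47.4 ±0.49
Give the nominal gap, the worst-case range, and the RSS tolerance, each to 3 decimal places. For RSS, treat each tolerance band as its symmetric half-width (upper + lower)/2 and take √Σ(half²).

nominal=119.950 wc=[117.840,121.293] rss=0.814

Stack each dimension's contribution:
  +A: nom +49.200 → Σnom=49.200; wc +0.210/-0.400 → slack +0.210/-0.400; half-tol=0.305, Σhalf²=0.093025
  -B: nom -40.600 → Σnom=8.600; wc +0.470/-0.470 → slack +0.680/-0.870; half-tol=0.470, Σhalf²=0.313925
  +C: nom +36.440 → Σnom=45.040; wc +0.140/-0.270 → slack +0.820/-1.140; half-tol=0.205, Σhalf²=0.355950
  +D: nom +27.510 → Σnom=72.550; wc +0.033/-0.480 → slack +0.853/-1.620; half-tol=0.257, Σhalf²=0.421742
  +E: nom +47.400 → Σnom=119.950; wc +0.490/-0.490 → slack +1.343/-2.110; half-tol=0.490, Σhalf²=0.661842
Nominal = 119.950. Worst-case = [119.950 - 2.110, 119.950 + 1.343] = [117.840, 121.293]. RSS = √0.661842 = 0.814.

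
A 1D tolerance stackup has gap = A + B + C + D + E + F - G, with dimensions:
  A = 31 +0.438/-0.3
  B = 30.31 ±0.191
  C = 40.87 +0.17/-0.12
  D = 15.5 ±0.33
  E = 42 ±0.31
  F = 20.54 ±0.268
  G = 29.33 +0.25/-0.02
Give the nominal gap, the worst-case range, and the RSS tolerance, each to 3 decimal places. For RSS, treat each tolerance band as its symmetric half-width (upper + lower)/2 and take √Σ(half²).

nominal=150.890 wc=[149.121,152.617] rss=0.699

Stack each dimension's contribution:
  +A: nom +31.000 → Σnom=31.000; wc +0.438/-0.300 → slack +0.438/-0.300; half-tol=0.369, Σhalf²=0.136161
  +B: nom +30.310 → Σnom=61.310; wc +0.191/-0.191 → slack +0.629/-0.491; half-tol=0.191, Σhalf²=0.172642
  +C: nom +40.870 → Σnom=102.180; wc +0.170/-0.120 → slack +0.799/-0.611; half-tol=0.145, Σhalf²=0.193667
  +D: nom +15.500 → Σnom=117.680; wc +0.330/-0.330 → slack +1.129/-0.941; half-tol=0.330, Σhalf²=0.302567
  +E: nom +42.000 → Σnom=159.680; wc +0.310/-0.310 → slack +1.439/-1.251; half-tol=0.310, Σhalf²=0.398667
  +F: nom +20.540 → Σnom=180.220; wc +0.268/-0.268 → slack +1.707/-1.519; half-tol=0.268, Σhalf²=0.470491
  -G: nom -29.330 → Σnom=150.890; wc +0.020/-0.250 → slack +1.727/-1.769; half-tol=0.135, Σhalf²=0.488716
Nominal = 150.890. Worst-case = [150.890 - 1.769, 150.890 + 1.727] = [149.121, 152.617]. RSS = √0.488716 = 0.699.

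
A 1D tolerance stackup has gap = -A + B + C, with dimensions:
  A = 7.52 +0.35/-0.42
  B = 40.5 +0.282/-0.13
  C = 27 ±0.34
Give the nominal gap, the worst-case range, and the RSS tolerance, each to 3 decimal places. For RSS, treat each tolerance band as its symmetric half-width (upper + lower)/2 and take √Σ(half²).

nominal=59.980 wc=[59.160,61.022] rss=0.553

Stack each dimension's contribution:
  -A: nom -7.520 → Σnom=-7.520; wc +0.420/-0.350 → slack +0.420/-0.350; half-tol=0.385, Σhalf²=0.148225
  +B: nom +40.500 → Σnom=32.980; wc +0.282/-0.130 → slack +0.702/-0.480; half-tol=0.206, Σhalf²=0.190661
  +C: nom +27.000 → Σnom=59.980; wc +0.340/-0.340 → slack +1.042/-0.820; half-tol=0.340, Σhalf²=0.306261
Nominal = 59.980. Worst-case = [59.980 - 0.820, 59.980 + 1.042] = [59.160, 61.022]. RSS = √0.306261 = 0.553.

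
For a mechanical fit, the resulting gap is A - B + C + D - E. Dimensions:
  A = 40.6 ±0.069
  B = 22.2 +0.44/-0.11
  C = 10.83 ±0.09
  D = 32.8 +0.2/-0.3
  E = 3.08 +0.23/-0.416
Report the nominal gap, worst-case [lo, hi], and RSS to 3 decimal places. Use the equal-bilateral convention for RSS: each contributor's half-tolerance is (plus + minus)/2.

Stack each dimension's contribution:
  +A: nom +40.600 → Σnom=40.600; wc +0.069/-0.069 → slack +0.069/-0.069; half-tol=0.069, Σhalf²=0.004761
  -B: nom -22.200 → Σnom=18.400; wc +0.110/-0.440 → slack +0.179/-0.509; half-tol=0.275, Σhalf²=0.080386
  +C: nom +10.830 → Σnom=29.230; wc +0.090/-0.090 → slack +0.269/-0.599; half-tol=0.090, Σhalf²=0.088486
  +D: nom +32.800 → Σnom=62.030; wc +0.200/-0.300 → slack +0.469/-0.899; half-tol=0.250, Σhalf²=0.150986
  -E: nom -3.080 → Σnom=58.950; wc +0.416/-0.230 → slack +0.885/-1.129; half-tol=0.323, Σhalf²=0.255315
Nominal = 58.950. Worst-case = [58.950 - 1.129, 58.950 + 0.885] = [57.821, 59.835]. RSS = √0.255315 = 0.505.

nominal=58.950 wc=[57.821,59.835] rss=0.505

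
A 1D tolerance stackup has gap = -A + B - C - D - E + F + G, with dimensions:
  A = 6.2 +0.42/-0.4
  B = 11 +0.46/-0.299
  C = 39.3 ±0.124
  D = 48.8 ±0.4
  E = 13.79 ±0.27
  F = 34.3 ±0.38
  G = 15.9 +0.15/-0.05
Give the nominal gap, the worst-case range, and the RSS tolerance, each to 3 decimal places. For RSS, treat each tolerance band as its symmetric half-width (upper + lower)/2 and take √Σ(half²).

Stack each dimension's contribution:
  -A: nom -6.200 → Σnom=-6.200; wc +0.400/-0.420 → slack +0.400/-0.420; half-tol=0.410, Σhalf²=0.168100
  +B: nom +11.000 → Σnom=4.800; wc +0.460/-0.299 → slack +0.860/-0.719; half-tol=0.380, Σhalf²=0.312120
  -C: nom -39.300 → Σnom=-34.500; wc +0.124/-0.124 → slack +0.984/-0.843; half-tol=0.124, Σhalf²=0.327496
  -D: nom -48.800 → Σnom=-83.300; wc +0.400/-0.400 → slack +1.384/-1.243; half-tol=0.400, Σhalf²=0.487496
  -E: nom -13.790 → Σnom=-97.090; wc +0.270/-0.270 → slack +1.654/-1.513; half-tol=0.270, Σhalf²=0.560396
  +F: nom +34.300 → Σnom=-62.790; wc +0.380/-0.380 → slack +2.034/-1.893; half-tol=0.380, Σhalf²=0.704796
  +G: nom +15.900 → Σnom=-46.890; wc +0.150/-0.050 → slack +2.184/-1.943; half-tol=0.100, Σhalf²=0.714796
Nominal = -46.890. Worst-case = [-46.890 - 1.943, -46.890 + 2.184] = [-48.833, -44.706]. RSS = √0.714796 = 0.845.

nominal=-46.890 wc=[-48.833,-44.706] rss=0.845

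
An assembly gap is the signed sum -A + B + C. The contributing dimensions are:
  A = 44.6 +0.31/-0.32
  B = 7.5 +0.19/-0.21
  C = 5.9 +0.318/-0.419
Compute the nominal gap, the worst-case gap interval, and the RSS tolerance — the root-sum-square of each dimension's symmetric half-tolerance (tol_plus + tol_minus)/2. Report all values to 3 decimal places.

Stack each dimension's contribution:
  -A: nom -44.600 → Σnom=-44.600; wc +0.320/-0.310 → slack +0.320/-0.310; half-tol=0.315, Σhalf²=0.099225
  +B: nom +7.500 → Σnom=-37.100; wc +0.190/-0.210 → slack +0.510/-0.520; half-tol=0.200, Σhalf²=0.139225
  +C: nom +5.900 → Σnom=-31.200; wc +0.318/-0.419 → slack +0.828/-0.939; half-tol=0.368, Σhalf²=0.275017
Nominal = -31.200. Worst-case = [-31.200 - 0.939, -31.200 + 0.828] = [-32.139, -30.372]. RSS = √0.275017 = 0.524.

nominal=-31.200 wc=[-32.139,-30.372] rss=0.524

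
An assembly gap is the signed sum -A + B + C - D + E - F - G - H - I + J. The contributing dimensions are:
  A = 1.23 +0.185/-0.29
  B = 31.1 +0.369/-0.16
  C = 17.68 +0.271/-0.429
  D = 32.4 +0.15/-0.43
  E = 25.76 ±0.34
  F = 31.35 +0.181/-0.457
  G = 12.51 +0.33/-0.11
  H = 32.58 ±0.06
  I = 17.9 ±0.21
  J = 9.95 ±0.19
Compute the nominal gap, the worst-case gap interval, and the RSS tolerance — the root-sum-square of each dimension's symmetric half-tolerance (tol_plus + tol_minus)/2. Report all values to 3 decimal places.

nominal=-43.480 wc=[-45.715,-40.753] rss=0.826

Stack each dimension's contribution:
  -A: nom -1.230 → Σnom=-1.230; wc +0.290/-0.185 → slack +0.290/-0.185; half-tol=0.237, Σhalf²=0.056406
  +B: nom +31.100 → Σnom=29.870; wc +0.369/-0.160 → slack +0.659/-0.345; half-tol=0.265, Σhalf²=0.126366
  +C: nom +17.680 → Σnom=47.550; wc +0.271/-0.429 → slack +0.930/-0.774; half-tol=0.350, Σhalf²=0.248866
  -D: nom -32.400 → Σnom=15.150; wc +0.430/-0.150 → slack +1.360/-0.924; half-tol=0.290, Σhalf²=0.332966
  +E: nom +25.760 → Σnom=40.910; wc +0.340/-0.340 → slack +1.700/-1.264; half-tol=0.340, Σhalf²=0.448567
  -F: nom -31.350 → Σnom=9.560; wc +0.457/-0.181 → slack +2.157/-1.445; half-tol=0.319, Σhalf²=0.550328
  -G: nom -12.510 → Σnom=-2.950; wc +0.110/-0.330 → slack +2.267/-1.775; half-tol=0.220, Σhalf²=0.598728
  -H: nom -32.580 → Σnom=-35.530; wc +0.060/-0.060 → slack +2.327/-1.835; half-tol=0.060, Σhalf²=0.602328
  -I: nom -17.900 → Σnom=-53.430; wc +0.210/-0.210 → slack +2.537/-2.045; half-tol=0.210, Σhalf²=0.646428
  +J: nom +9.950 → Σnom=-43.480; wc +0.190/-0.190 → slack +2.727/-2.235; half-tol=0.190, Σhalf²=0.682528
Nominal = -43.480. Worst-case = [-43.480 - 2.235, -43.480 + 2.727] = [-45.715, -40.753]. RSS = √0.682528 = 0.826.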